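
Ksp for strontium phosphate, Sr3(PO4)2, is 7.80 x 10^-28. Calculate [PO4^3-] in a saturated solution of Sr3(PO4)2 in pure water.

[PO4^3-] ≈ 2.97 × 10^-6 M

Sr3(PO4)2(s) <=> 3 Sr^2+(aq) + 2 PO4^3-(aq)
Ksp = [Sr^2+]^3[PO4^3-]^2
For each mole of Sr3(PO4)2 that dissolves: [Sr^2+] = 3s, [PO4^3-] = 2s.
So Ksp = (3s)^3 × (2s)^2 = 108s^5
s = (7.80 x 10^-28 / 108)^(1/5) = 1.485 × 10^-6 M
[PO4^3-] = 2s = 2.97 × 10^-6 M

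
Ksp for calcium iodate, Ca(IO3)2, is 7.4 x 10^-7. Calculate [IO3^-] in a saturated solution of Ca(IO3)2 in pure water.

Ca(IO3)2(s) ⇌ Ca^2+(aq) + 2 IO3^-(aq)
Ksp = [Ca^2+][IO3^-]^2
With molar solubility s: [Ca^2+] = s, [IO3^-] = 2s.
Ksp = s(2s)^2 = 4s^3
s = (7.4 x 10^-7 / 4)^(1/3) = 5.70 x 10^-3 M
[IO3^-] = 2s = 1.1 × 10^-2 M

1.1e-2 M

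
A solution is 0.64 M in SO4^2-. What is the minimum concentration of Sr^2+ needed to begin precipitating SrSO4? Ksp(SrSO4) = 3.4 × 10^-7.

5.3e-7 M

SrSO4(s) ⇌ Sr^2+ + SO4^2-
Ksp = [Sr^2+][SO4^2-]
Precipitation begins when Q = Ksp. With [SO4^2-] = 0.64 M:
3.4 × 10^-7 = (0.64) × [Sr^2+]
[Sr^2+] = (3.4 × 10^-7 / 6.4 × 10^-1) = 5.3 × 10^-7 M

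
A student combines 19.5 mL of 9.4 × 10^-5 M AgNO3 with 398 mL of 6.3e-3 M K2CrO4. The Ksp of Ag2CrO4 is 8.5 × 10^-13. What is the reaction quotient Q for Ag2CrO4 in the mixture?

Total volume = 19.5 + 398 = 417.5 mL.
[Ag^+] = 9.4 × 10^-5 × (19.5/417.5) = 4.39 × 10^-6 M
[CrO4^2-] = 6.3 × 10^-3 × (398/417.5) = 6.01 × 10^-3 M
Ag2CrO4(s) ⇌ 2 Ag^+ + CrO4^2-, so Q = [Ag^+]^2[CrO4^2-]
Q = (4.39 × 10^-6)^2(6.01 × 10^-3) = 1.2 × 10^-13
Q < Ksp, so no precipitate of Ag2CrO4 forms.

Q = 1.2 × 10^-13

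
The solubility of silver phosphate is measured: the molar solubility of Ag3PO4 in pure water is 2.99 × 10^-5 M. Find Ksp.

Ag3PO4(s) ⇌ 3 Ag^+ + PO4^3-
With molar solubility s: [Ag^+] = 3s, [PO4^3-] = s.
Ksp = [Ag^+]^3[PO4^3-]
Substituting: Ksp = (3s)^3s = 27s^4
With s = 2.99 x 10^-5: Ksp = 2.16 × 10^-17

2.16e-17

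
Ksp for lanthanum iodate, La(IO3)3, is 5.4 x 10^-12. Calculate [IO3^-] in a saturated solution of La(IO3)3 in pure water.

La(IO3)3(s) <=> La^3+(aq) + 3 IO3^-(aq)
Ksp = [La^3+][IO3^-]^3
For each mole of La(IO3)3 that dissolves: [La^3+] = s, [IO3^-] = 3s.
Ksp = s(3s)^3 = 27s^4
Solving, s = (5.4 x 10^-12/27)^(1/4) = 6.69 × 10^-4 M
[IO3^-] = 3s = 2.0 x 10^-3 M

2.0 x 10^-3 M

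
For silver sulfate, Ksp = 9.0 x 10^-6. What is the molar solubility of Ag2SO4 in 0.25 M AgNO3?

1.4e-4 M

Ag2SO4(s) ⇌ 2 Ag^+ + SO4^2-
Ksp = [Ag^+]^2[SO4^2-]
Let s be the molar solubility in this solution. [Ag^+] = 0.25 + 2s ≈ 0.25, [SO4^2-] = s (since Ag^+ from AgNO3 dominates).
Ksp ≈ (0.25)^2 × s
s = 1.4 x 10^-4 M
Check: 2s = 2.9 × 10^-4 ≪ 0.25, so the approximation is valid.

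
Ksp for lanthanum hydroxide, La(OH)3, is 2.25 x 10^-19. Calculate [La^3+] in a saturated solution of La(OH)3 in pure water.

[La^3+] ≈ 9.55 × 10^-6 M

La(OH)3(s) <=> La^3+(aq) + 3 OH^-(aq)
Ksp = [La^3+][OH^-]^3
If s mol/L of La(OH)3 dissolves, [La^3+] = s and [OH^-] = 3s.
So Ksp = s × (3s)^3 = 27s^4
s^4 = 2.25 x 10^-19 / 27, so s = 9.554 × 10^-6 M
[La^3+] = s = 9.55 × 10^-6 M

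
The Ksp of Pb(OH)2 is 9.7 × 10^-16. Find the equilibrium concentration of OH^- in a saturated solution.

[OH^-] ≈ 1.2 × 10^-5 M

Pb(OH)2(s) ⇌ Pb^2+(aq) + 2 OH^-(aq)
Ksp = [Pb^2+][OH^-]^2
With molar solubility s: [Pb^2+] = s, [OH^-] = 2s.
Substituting: Ksp = s(2s)^2 = 4s^3
s^3 = 9.7 × 10^-16 / 4, so s = 6.24 × 10^-6 M
[OH^-] = 2s = 1.2 × 10^-5 M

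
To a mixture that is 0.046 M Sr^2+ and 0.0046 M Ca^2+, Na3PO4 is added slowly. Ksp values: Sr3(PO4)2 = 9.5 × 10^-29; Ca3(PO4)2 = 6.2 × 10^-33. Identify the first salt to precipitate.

Ca3(PO4)2

Precipitation of each salt starts when its ion product equals its Ksp.
For Sr3(PO4)2: 9.5 × 10^-29 = (0.046)^3 × [PO4^3-]^2  ⇒  [PO4^3-] = 9.9 × 10^-13 M.
For Ca3(PO4)2: 6.2 × 10^-33 = (0.0046)^3 × [PO4^3-]^2  ⇒  [PO4^3-] = 2.5 x 10^-13 M.
The salt with the lower threshold [PO4^3-] precipitates first: Ca3(PO4)2.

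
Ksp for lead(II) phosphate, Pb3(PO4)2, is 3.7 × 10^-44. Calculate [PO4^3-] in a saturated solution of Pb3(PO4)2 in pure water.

1.6 × 10^-9 M

Pb3(PO4)2(s) ⇌ 3 Pb^2+ + 2 PO4^3-
Ksp = [Pb^2+]^3[PO4^3-]^2
Let s = molar solubility. Then [Pb^2+] = 3s and [PO4^3-] = 2s.
Substituting: Ksp = (3s)^3(2s)^2 = 108s^5
s = (3.7 × 10^-44 / 108)^(1/5) = 8.07 × 10^-10 M
[PO4^3-] = 2s = 1.6 × 10^-9 M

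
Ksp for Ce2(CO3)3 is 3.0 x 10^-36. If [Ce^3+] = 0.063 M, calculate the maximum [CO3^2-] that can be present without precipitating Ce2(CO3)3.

[CO3^2-] ≈ 9.1e-12 M

Ce2(CO3)3(s) ⇌ 2 Ce^3+ + 3 CO3^2-
Ksp = [Ce^3+]^2[CO3^2-]^3
Precipitation begins when Q = Ksp. With [Ce^3+] = 0.063 M:
3.0 x 10^-36 = (0.063)^2 × [CO3^2-]^3
[CO3^2-] = (3.0 x 10^-36 / 3.97 × 10^-3)^(1/3) = 9.1 × 10^-12 M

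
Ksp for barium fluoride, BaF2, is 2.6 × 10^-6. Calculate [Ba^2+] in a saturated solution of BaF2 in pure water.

[Ba^2+] = 8.7 × 10^-3 M

BaF2(s) ⇌ Ba^2+(aq) + 2 F^-(aq)
Ksp = [Ba^2+][F^-]^2
For each mole of BaF2 that dissolves: [Ba^2+] = s, [F^-] = 2s.
Ksp = s(2s)^2 = 4s^3
s^3 = 2.6 × 10^-6 / 4, so s = 8.66 x 10^-3 M
[Ba^2+] = s = 8.7 × 10^-3 M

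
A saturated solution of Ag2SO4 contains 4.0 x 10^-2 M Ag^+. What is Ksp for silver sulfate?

Ag2SO4(s) ⇌ 2 Ag^+(aq) + SO4^2-(aq)
Stoichiometry gives [SO4^2-] = (1/2)[Ag^+] = 2.00 × 10^-2 M.
Ksp = [Ag^+]^2[SO4^2-]
Ksp = (4.0 × 10^-2)^2 × 2.00 × 10^-2 = 3.2 x 10^-5

Ksp ≈ 3.2 × 10^-5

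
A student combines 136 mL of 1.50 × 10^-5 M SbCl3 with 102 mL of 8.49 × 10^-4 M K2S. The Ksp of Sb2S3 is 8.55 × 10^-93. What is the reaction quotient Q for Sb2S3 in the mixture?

Total volume = 136 + 102 = 238 mL.
[Sb^3+] = 1.50 x 10^-5 × (136/238) = 8.571 × 10^-6 M
[S^2-] = 8.49 × 10^-4 × (102/238) = 3.639 × 10^-4 M
Sb2S3(s) ⇌ 2 Sb^3+(aq) + 3 S^2-(aq), so Q = [Sb^3+]^2[S^2-]^3
Q = (8.571 × 10^-6)^2(3.639 × 10^-4)^3 = 3.54 x 10^-21
Q > Ksp, so Sb2S3 will precipitate.

Q = 3.54e-21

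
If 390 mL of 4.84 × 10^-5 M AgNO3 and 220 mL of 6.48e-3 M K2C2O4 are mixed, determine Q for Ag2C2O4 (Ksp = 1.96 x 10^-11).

Q = 2.24 × 10^-12

Total volume = 390 + 220 = 610 mL.
[Ag^+] = 4.84 x 10^-5 × (390/610) = 3.094 x 10^-5 M
[C2O4^2-] = 6.48 × 10^-3 × (220/610) = 2.337 x 10^-3 M
Ag2C2O4(s) <=> 2 Ag^+ + C2O4^2-, so Q = [Ag^+]^2[C2O4^2-]
Q = (3.094 × 10^-5)^2(2.337 × 10^-3) = 2.24 x 10^-12
Q < Ksp, so no precipitate of Ag2C2O4 forms.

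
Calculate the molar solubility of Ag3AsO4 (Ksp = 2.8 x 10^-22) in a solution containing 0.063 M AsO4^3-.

s = 5.5 × 10^-8 M

Ag3AsO4(s) ⇌ 3 Ag^+ + AsO4^3-
Ksp = [Ag^+]^3[AsO4^3-]
Let s = moles of Ag3AsO4 that dissolve per litre. [Ag^+] = 3s, [AsO4^3-] = 0.063 + s ≈ 0.063 (since the AsO4^3- already present dominates).
Ksp ≈ (3s)^3 × 0.063
s = 5.5 × 10^-8 M
Check: s = 5.5 x 10^-8 ≪ 0.063, so the approximation is valid.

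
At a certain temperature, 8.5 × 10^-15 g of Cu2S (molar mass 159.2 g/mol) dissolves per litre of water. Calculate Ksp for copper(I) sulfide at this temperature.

Molar solubility s = (8.5 x 10^-15 g/L) / (159.2 g/mol) = 5.34 x 10^-17 M.
Cu2S(s) <=> 2 Cu^+(aq) + S^2-(aq)
For each mole of Cu2S that dissolves: [Cu^+] = 2s, [S^2-] = s.
Ksp = [Cu^+]^2[S^2-]
Substituting: Ksp = (2s)^2s = 4s^3
Ksp = 4 × (5.34 × 10^-17)^3 = 6.1 × 10^-49

6.1 × 10^-49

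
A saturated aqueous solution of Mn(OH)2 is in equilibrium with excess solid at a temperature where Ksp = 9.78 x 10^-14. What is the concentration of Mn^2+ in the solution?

2.90 x 10^-5 M

Mn(OH)2(s) ⇌ Mn^2+ + 2 OH^-
Ksp = [Mn^2+][OH^-]^2
For each mole of Mn(OH)2 that dissolves: [Mn^2+] = s, [OH^-] = 2s.
So Ksp = s × (2s)^2 = 4s^3
s = (9.78 x 10^-14 / 4)^(1/3) = 2.902 x 10^-5 M
[Mn^2+] = s = 2.90 × 10^-5 M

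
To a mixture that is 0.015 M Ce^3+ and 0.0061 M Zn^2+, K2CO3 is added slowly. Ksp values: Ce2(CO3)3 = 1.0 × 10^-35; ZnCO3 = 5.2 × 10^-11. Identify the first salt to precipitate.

Ce2(CO3)3

Each salt begins to precipitate when Q = Ksp, i.e. when [CO3^2-] reaches its threshold.
For Ce2(CO3)3: 1.0 × 10^-35 = (0.015)^2 × [CO3^2-]^3  ⇒  [CO3^2-] = 3.5 × 10^-11 M.
For ZnCO3: 5.2 × 10^-11 = 0.0061 × [CO3^2-]  ⇒  [CO3^2-] = 8.5 x 10^-9 M.
The salt with the lower threshold [CO3^2-] precipitates first: Ce2(CO3)3.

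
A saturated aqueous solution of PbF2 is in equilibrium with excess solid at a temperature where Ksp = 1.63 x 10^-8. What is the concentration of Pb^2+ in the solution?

[Pb^2+] = 1.60 x 10^-3 M

PbF2(s) ⇌ Pb^2+(aq) + 2 F^-(aq)
Ksp = [Pb^2+][F^-]^2
With molar solubility s: [Pb^2+] = s, [F^-] = 2s.
So Ksp = s × (2s)^2 = 4s^3
s = (1.63 x 10^-8 / 4)^(1/3) = 1.597 x 10^-3 M
[Pb^2+] = s = 1.60 × 10^-3 M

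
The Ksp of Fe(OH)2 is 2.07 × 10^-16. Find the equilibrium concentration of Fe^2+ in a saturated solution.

Fe(OH)2(s) <=> Fe^2+(aq) + 2 OH^-(aq)
Ksp = [Fe^2+][OH^-]^2
Let s = molar solubility. Then [Fe^2+] = s and [OH^-] = 2s.
Ksp = s(2s)^2 = 4s^3
s^3 = 2.07 × 10^-16 / 4, so s = 3.727 x 10^-6 M
[Fe^2+] = s = 3.73 × 10^-6 M

3.73 x 10^-6 M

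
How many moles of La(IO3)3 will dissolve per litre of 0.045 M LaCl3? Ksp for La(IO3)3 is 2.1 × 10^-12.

La(IO3)3(s) ⇌ La^3+(aq) + 3 IO3^-(aq)
Ksp = [La^3+][IO3^-]^3
If s mol/L dissolves here, [La^3+] = 0.045 + s ≈ 0.045, [IO3^-] = 3s (common-ion effect: La^3+ is already 0.045 M).
Ksp ≈ 0.045 × (3s)^3
s = 1.2 x 10^-4 M
Check: s = 1.2 x 10^-4 ≪ 0.045, so the approximation is valid.

s ≈ 1.2e-4 M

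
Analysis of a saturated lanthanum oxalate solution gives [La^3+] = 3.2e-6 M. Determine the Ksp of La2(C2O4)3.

La2(C2O4)3(s) <=> 2 La^3+ + 3 C2O4^2-
Stoichiometry gives [C2O4^2-] = (3/2)[La^3+] = 4.80 x 10^-6 M.
Ksp = [La^3+]^2[C2O4^2-]^3
Ksp = (3.2 × 10^-6)^2 × (4.80 x 10^-6)^3 = 1.1 × 10^-27

Ksp = 1.1 × 10^-27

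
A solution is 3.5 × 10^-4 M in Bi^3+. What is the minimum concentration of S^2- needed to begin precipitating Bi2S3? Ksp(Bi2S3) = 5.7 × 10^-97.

1.7e-30 M

Bi2S3(s) ⇌ 2 Bi^3+(aq) + 3 S^2-(aq)
Ksp = [Bi^3+]^2[S^2-]^3
Precipitation begins when Q = Ksp. With [Bi^3+] = 3.5 × 10^-4 M:
5.7 × 10^-97 = (3.5 × 10^-4)^2 × [S^2-]^3
[S^2-] = (5.7 × 10^-97 / 1.23 × 10^-7)^(1/3) = 1.7 × 10^-30 M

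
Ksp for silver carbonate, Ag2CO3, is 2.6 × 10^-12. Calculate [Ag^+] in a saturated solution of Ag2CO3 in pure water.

Ag2CO3(s) ⇌ 2 Ag^+(aq) + CO3^2-(aq)
Ksp = [Ag^+]^2[CO3^2-]
Let s = molar solubility. Then [Ag^+] = 2s and [CO3^2-] = s.
So Ksp = (2s)^2 × s = 4s^3
s = (2.6 × 10^-12 / 4)^(1/3) = 8.66 x 10^-5 M
[Ag^+] = 2s = 1.7 × 10^-4 M

[Ag^+] = 1.7 × 10^-4 M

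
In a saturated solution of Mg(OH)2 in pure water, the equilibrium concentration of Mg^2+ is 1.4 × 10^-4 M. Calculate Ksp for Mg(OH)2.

Ksp ≈ 1.1 × 10^-11

Mg(OH)2(s) ⇌ Mg^2+(aq) + 2 OH^-(aq)
Stoichiometry gives [OH^-] = (2/1)[Mg^2+] = 2.80 × 10^-4 M.
Ksp = [Mg^2+][OH^-]^2
Ksp = 1.4 × 10^-4 × (2.80 × 10^-4)^2 = 1.1 × 10^-11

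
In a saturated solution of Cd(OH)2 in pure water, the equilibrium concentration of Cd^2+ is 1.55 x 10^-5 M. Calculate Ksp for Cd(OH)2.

Cd(OH)2(s) ⇌ Cd^2+(aq) + 2 OH^-(aq)
Stoichiometry gives [OH^-] = (2/1)[Cd^2+] = 3.100 x 10^-5 M.
Ksp = [Cd^2+][OH^-]^2
Ksp = 1.55 × 10^-5 × (3.100 × 10^-5)^2 = 1.49 × 10^-14

Ksp = 1.49 × 10^-14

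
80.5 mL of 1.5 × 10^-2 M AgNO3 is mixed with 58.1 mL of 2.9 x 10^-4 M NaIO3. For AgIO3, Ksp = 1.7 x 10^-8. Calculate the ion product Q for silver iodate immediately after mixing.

Q = 1.1 × 10^-6

Total volume = 80.5 + 58.1 = 138.6 mL.
[Ag^+] = 1.5 × 10^-2 × (80.5/138.6) = 8.71 x 10^-3 M
[IO3^-] = 2.9 × 10^-4 × (58.1/138.6) = 1.22 × 10^-4 M
AgIO3(s) ⇌ Ag^+(aq) + IO3^-(aq), so Q = [Ag^+][IO3^-]
Q = (8.71 × 10^-3)(1.22 x 10^-4) = 1.1 x 10^-6
Q > Ksp, so AgIO3 will precipitate.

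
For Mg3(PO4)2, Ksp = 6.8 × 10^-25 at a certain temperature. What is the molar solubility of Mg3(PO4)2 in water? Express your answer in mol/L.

Mg3(PO4)2(s) ⇌ 3 Mg^2+(aq) + 2 PO4^3-(aq)
Ksp = [Mg^2+]^3[PO4^3-]^2
If s mol/L of Mg3(PO4)2 dissolves, [Mg^2+] = 3s and [PO4^3-] = 2s.
So Ksp = (3s)^3 × (2s)^2 = 108s^5
Solving, s = (6.8 × 10^-25/108)^(1/5) = 5.8 × 10^-6 M

5.8 x 10^-6 M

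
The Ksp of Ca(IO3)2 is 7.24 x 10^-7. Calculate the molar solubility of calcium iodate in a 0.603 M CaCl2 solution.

Ca(IO3)2(s) <=> Ca^2+(aq) + 2 IO3^-(aq)
Ksp = [Ca^2+][IO3^-]^2
Let s be the molar solubility in this solution. [Ca^2+] = 0.603 + s ≈ 0.603, [IO3^-] = 2s (Ksp is small, so little additional dissolves).
Ksp ≈ 0.603 × (2s)^2
s = 5.48 x 10^-4 M
Check: s = 5.5 × 10^-4 ≪ 0.603, so the approximation is valid.

s ≈ 5.48 × 10^-4 M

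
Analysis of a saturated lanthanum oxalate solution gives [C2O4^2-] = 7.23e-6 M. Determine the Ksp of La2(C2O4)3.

La2(C2O4)3(s) <=> 2 La^3+ + 3 C2O4^2-
Stoichiometry gives [La^3+] = (2/3)[C2O4^2-] = 4.820 × 10^-6 M.
Ksp = [La^3+]^2[C2O4^2-]^3
Ksp = (4.820 x 10^-6)^2 × (7.23 × 10^-6)^3 = 8.78 x 10^-27

Ksp ≈ 8.78e-27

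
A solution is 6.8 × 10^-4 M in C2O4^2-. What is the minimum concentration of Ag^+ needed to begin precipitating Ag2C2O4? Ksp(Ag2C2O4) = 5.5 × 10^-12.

[Ag^+] = 9.0 × 10^-5 M

Ag2C2O4(s) <=> 2 Ag^+ + C2O4^2-
Ksp = [Ag^+]^2[C2O4^2-]
Precipitation begins when Q = Ksp. With [C2O4^2-] = 6.8 × 10^-4 M:
5.5 × 10^-12 = (6.8 × 10^-4) × [Ag^+]^2
[Ag^+] = (5.5 × 10^-12 / 6.8 x 10^-4)^(1/2) = 9.0 × 10^-5 M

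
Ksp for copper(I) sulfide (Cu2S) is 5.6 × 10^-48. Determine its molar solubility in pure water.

s = 1.1 × 10^-16 M

Cu2S(s) <=> 2 Cu^+(aq) + S^2-(aq)
Ksp = [Cu^+]^2[S^2-]
For each mole of Cu2S that dissolves: [Cu^+] = 2s, [S^2-] = s.
Substituting: Ksp = (2s)^2s = 4s^3
Solving, s = (5.6 × 10^-48/4)^(1/3) = 1.1 x 10^-16 M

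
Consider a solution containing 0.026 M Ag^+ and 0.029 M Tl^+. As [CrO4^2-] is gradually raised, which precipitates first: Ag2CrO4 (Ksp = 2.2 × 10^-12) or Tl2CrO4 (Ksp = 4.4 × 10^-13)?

Tl2CrO4

Each salt begins to precipitate when Q = Ksp, i.e. when [CrO4^2-] reaches its threshold.
For Ag2CrO4: 2.2 × 10^-12 = (0.026)^2 × [CrO4^2-]  ⇒  [CrO4^2-] = 3.3 x 10^-9 M.
For Tl2CrO4: 4.4 × 10^-13 = (0.029)^2 × [CrO4^2-]  ⇒  [CrO4^2-] = 5.2 × 10^-10 M.
The salt with the lower threshold [CrO4^2-] precipitates first: Tl2CrO4.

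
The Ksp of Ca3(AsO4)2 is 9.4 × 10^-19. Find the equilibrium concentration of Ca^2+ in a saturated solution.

Ca3(AsO4)2(s) ⇌ 3 Ca^2+ + 2 AsO4^3-
Ksp = [Ca^2+]^3[AsO4^3-]^2
If s mol/L of Ca3(AsO4)2 dissolves, [Ca^2+] = 3s and [AsO4^3-] = 2s.
So Ksp = (3s)^3 × (2s)^2 = 108s^5
Solving, s = (9.4 × 10^-19/108)^(1/5) = 9.73 × 10^-5 M
[Ca^2+] = 3s = 2.9 × 10^-4 M

2.9e-4 M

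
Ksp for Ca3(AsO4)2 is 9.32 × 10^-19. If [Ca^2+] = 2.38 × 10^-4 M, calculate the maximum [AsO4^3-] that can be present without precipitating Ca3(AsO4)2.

Ca3(AsO4)2(s) <=> 3 Ca^2+(aq) + 2 AsO4^3-(aq)
Ksp = [Ca^2+]^3[AsO4^3-]^2
Precipitation begins when Q = Ksp. With [Ca^2+] = 2.38 × 10^-4 M:
9.32 × 10^-19 = (2.38 × 10^-4)^3 × [AsO4^3-]^2
[AsO4^3-] = (9.32 × 10^-19 / 1.348 x 10^-11)^(1/2) = 2.63 × 10^-4 M

[AsO4^3-] = 2.63 x 10^-4 M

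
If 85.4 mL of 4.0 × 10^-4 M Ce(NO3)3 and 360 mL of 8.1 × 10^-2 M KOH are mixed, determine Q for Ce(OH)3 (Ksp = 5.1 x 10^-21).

2.2 × 10^-8

Total volume = 85.4 + 360 = 445.4 mL.
[Ce^3+] = 4.0 × 10^-4 × (85.4/445.4) = 7.67 × 10^-5 M
[OH^-] = 8.1 × 10^-2 × (360/445.4) = 6.55 × 10^-2 M
Ce(OH)3(s) ⇌ Ce^3+ + 3 OH^-, so Q = [Ce^3+][OH^-]^3
Q = (7.67 × 10^-5)(6.55 x 10^-2)^3 = 2.2 × 10^-8
Q > Ksp, so Ce(OH)3 will precipitate.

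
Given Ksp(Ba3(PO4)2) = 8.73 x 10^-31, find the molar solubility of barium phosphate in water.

s ≈ 3.82 x 10^-7 M

Ba3(PO4)2(s) ⇌ 3 Ba^2+(aq) + 2 PO4^3-(aq)
Ksp = [Ba^2+]^3[PO4^3-]^2
With molar solubility s: [Ba^2+] = 3s, [PO4^3-] = 2s.
So Ksp = (3s)^3 × (2s)^2 = 108s^5
Solving, s = (8.73 x 10^-31/108)^(1/5) = 3.82 × 10^-7 M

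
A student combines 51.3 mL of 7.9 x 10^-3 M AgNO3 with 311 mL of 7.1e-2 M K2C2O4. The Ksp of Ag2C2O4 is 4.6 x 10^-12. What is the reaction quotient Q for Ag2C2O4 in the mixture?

Total volume = 51.3 + 311 = 362.3 mL.
[Ag^+] = 7.9 × 10^-3 × (51.3/362.3) = 1.12 × 10^-3 M
[C2O4^2-] = 7.1 × 10^-2 × (311/362.3) = 6.09 × 10^-2 M
Ag2C2O4(s) ⇌ 2 Ag^+ + C2O4^2-, so Q = [Ag^+]^2[C2O4^2-]
Q = (1.12 x 10^-3)^2(6.09 x 10^-2) = 7.6 × 10^-8
Q > Ksp, so Ag2C2O4 will precipitate.

7.6e-8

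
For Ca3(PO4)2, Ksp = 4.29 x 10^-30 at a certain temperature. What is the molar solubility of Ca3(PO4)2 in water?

Ca3(PO4)2(s) ⇌ 3 Ca^2+(aq) + 2 PO4^3-(aq)
Ksp = [Ca^2+]^3[PO4^3-]^2
For each mole of Ca3(PO4)2 that dissolves: [Ca^2+] = 3s, [PO4^3-] = 2s.
Substituting: Ksp = (3s)^3(2s)^2 = 108s^5
Solving, s = (4.29 x 10^-30/108)^(1/5) = 5.25 × 10^-7 M

5.25e-7 M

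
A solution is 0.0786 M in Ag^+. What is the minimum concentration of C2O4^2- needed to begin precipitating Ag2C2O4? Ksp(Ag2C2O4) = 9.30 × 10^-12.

1.51 x 10^-9 M

Ag2C2O4(s) ⇌ 2 Ag^+ + C2O4^2-
Ksp = [Ag^+]^2[C2O4^2-]
Precipitation begins when Q = Ksp. With [Ag^+] = 0.0786 M:
9.30 × 10^-12 = (0.0786)^2 × [C2O4^2-]
[C2O4^2-] = (9.30 × 10^-12 / 6.178 × 10^-3) = 1.51 × 10^-9 M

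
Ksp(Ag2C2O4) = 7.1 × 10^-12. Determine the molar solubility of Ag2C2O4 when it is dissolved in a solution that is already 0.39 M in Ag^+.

4.7 × 10^-11 M

Ag2C2O4(s) ⇌ 2 Ag^+ + C2O4^2-
Ksp = [Ag^+]^2[C2O4^2-]
Let s be the molar solubility in this solution. [Ag^+] = 0.39 + 2s ≈ 0.39, [C2O4^2-] = s (since the Ag^+ already present dominates).
Ksp ≈ (0.39)^2 × s
s = 4.7 × 10^-11 M
Check: 2s = 9.3 × 10^-11 ≪ 0.39, so the approximation is valid.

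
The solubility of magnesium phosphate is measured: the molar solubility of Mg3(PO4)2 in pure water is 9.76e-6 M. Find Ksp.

9.56 × 10^-24

Mg3(PO4)2(s) <=> 3 Mg^2+(aq) + 2 PO4^3-(aq)
For each mole of Mg3(PO4)2 that dissolves: [Mg^2+] = 3s, [PO4^3-] = 2s.
Ksp = [Mg^2+]^3[PO4^3-]^2
So Ksp = (3s)^3 × (2s)^2 = 108s^5
With s = 9.76 × 10^-6: Ksp = 9.56 × 10^-24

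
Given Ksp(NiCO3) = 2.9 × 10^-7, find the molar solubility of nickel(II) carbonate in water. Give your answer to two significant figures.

5.4e-4 M

NiCO3(s) ⇌ Ni^2+(aq) + CO3^2-(aq)
Ksp = [Ni^2+][CO3^2-]
Let s = molar solubility. Then [Ni^2+] = s and [CO3^2-] = s.
Ksp = (s)(s) = s^2
s = (2.9 × 10^-7)^(1/2) = 5.4 × 10^-4 M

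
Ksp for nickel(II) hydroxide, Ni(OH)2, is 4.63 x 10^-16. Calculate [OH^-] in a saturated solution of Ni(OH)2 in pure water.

Ni(OH)2(s) ⇌ Ni^2+ + 2 OH^-
Ksp = [Ni^2+][OH^-]^2
With molar solubility s: [Ni^2+] = s, [OH^-] = 2s.
Substituting: Ksp = s(2s)^2 = 4s^3
s^3 = 4.63 x 10^-16 / 4, so s = 4.873 × 10^-6 M
[OH^-] = 2s = 9.75 x 10^-6 M

[OH^-] = 9.75e-6 M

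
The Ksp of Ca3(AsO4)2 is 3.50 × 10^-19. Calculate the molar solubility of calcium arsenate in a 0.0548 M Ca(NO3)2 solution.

s ≈ 2.31 × 10^-8 M

Ca3(AsO4)2(s) ⇌ 3 Ca^2+(aq) + 2 AsO4^3-(aq)
Ksp = [Ca^2+]^3[AsO4^3-]^2
Let s = moles of Ca3(AsO4)2 that dissolve per litre. [Ca^2+] = 0.0548 + 3s ≈ 0.0548, [AsO4^3-] = 2s (since Ca^2+ from Ca(NO3)2 dominates).
Ksp ≈ (0.0548)^3 × (2s)^2
s = 2.31 × 10^-8 M
Check: 3s = 6.9 × 10^-8 ≪ 0.0548, so the approximation is valid.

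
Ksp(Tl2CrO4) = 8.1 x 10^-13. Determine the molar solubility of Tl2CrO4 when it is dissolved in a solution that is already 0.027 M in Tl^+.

s = 1.1 x 10^-9 M

Tl2CrO4(s) ⇌ 2 Tl^+ + CrO4^2-
Ksp = [Tl^+]^2[CrO4^2-]
If s mol/L dissolves here, [Tl^+] = 0.027 + 2s ≈ 0.027, [CrO4^2-] = s (common-ion effect: Tl^+ is already 0.027 M).
Ksp ≈ (0.027)^2 × s
s = 1.1 × 10^-9 M
Check: 2s = 2.2 × 10^-9 ≪ 0.027, so the approximation is valid.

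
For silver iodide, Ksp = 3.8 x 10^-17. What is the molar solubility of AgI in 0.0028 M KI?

AgI(s) <=> Ag^+ + I^-
Ksp = [Ag^+][I^-]
If s mol/L dissolves here, [Ag^+] = s, [I^-] = 0.0028 + s ≈ 0.0028 (Ksp is small, so little additional dissolves).
Ksp ≈ s × 0.0028
s = 1.4 × 10^-14 M
Check: s = 1.4 × 10^-14 ≪ 0.0028, so the approximation is valid.

s ≈ 1.4 × 10^-14 M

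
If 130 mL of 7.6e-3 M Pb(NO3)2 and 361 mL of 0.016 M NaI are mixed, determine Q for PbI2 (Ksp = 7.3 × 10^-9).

2.8 x 10^-7

Total volume = 130 + 361 = 491 mL.
[Pb^2+] = 7.6 × 10^-3 × (130/491) = 2.01 × 10^-3 M
[I^-] = 1.6 x 10^-2 × (361/491) = 1.18 x 10^-2 M
PbI2(s) <=> Pb^2+(aq) + 2 I^-(aq), so Q = [Pb^2+][I^-]^2
Q = (2.01 × 10^-3)(1.18 × 10^-2)^2 = 2.8 x 10^-7
Q > Ksp, so PbI2 will precipitate.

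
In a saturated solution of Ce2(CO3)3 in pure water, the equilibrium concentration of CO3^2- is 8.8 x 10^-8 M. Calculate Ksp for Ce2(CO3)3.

Ce2(CO3)3(s) <=> 2 Ce^3+ + 3 CO3^2-
Stoichiometry gives [Ce^3+] = (2/3)[CO3^2-] = 5.87 × 10^-8 M.
Ksp = [Ce^3+]^2[CO3^2-]^3
Ksp = (5.87 × 10^-8)^2 × (8.8 × 10^-8)^3 = 2.3 x 10^-36

Ksp ≈ 2.3e-36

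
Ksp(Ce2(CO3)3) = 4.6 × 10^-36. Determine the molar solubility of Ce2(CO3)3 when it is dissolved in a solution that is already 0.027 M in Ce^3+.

Ce2(CO3)3(s) <=> 2 Ce^3+ + 3 CO3^2-
Ksp = [Ce^3+]^2[CO3^2-]^3
If s mol/L dissolves here, [Ce^3+] = 0.027 + 2s ≈ 0.027, [CO3^2-] = 3s (common-ion effect: Ce^3+ is already 0.027 M).
Ksp ≈ (0.027)^2 × (3s)^3
s = 6.2 × 10^-12 M
Check: 2s = 1.2 × 10^-11 ≪ 0.027, so the approximation is valid.

6.2 × 10^-12 M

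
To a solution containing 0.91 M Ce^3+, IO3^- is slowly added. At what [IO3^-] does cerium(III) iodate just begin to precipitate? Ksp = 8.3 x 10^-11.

Ce(IO3)3(s) ⇌ Ce^3+(aq) + 3 IO3^-(aq)
Ksp = [Ce^3+][IO3^-]^3
Precipitation begins when Q = Ksp. With [Ce^3+] = 0.91 M:
8.3 x 10^-11 = (0.91) × [IO3^-]^3
[IO3^-] = (8.3 x 10^-11 / 9.1 × 10^-1)^(1/3) = 4.5 × 10^-4 M

[IO3^-] ≈ 4.5 x 10^-4 M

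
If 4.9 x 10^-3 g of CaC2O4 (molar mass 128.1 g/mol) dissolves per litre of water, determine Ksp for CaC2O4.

Ksp ≈ 1.5 × 10^-9

Molar solubility s = (4.9 x 10^-3 g/L) / (128.1 g/mol) = 3.83 × 10^-5 M.
CaC2O4(s) <=> Ca^2+(aq) + C2O4^2-(aq)
For each mole of CaC2O4 that dissolves: [Ca^2+] = s, [C2O4^2-] = s.
Ksp = [Ca^2+][C2O4^2-]
Ksp = s × s = s^2
With s = 3.83 × 10^-5: Ksp = 1.5 × 10^-9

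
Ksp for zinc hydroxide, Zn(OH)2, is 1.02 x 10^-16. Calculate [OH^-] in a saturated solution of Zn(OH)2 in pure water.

5.89 × 10^-6 M

Zn(OH)2(s) ⇌ Zn^2+ + 2 OH^-
Ksp = [Zn^2+][OH^-]^2
If s mol/L of Zn(OH)2 dissolves, [Zn^2+] = s and [OH^-] = 2s.
Substituting: Ksp = s(2s)^2 = 4s^3
Solving, s = (1.02 x 10^-16/4)^(1/3) = 2.943 × 10^-6 M
[OH^-] = 2s = 5.89 x 10^-6 M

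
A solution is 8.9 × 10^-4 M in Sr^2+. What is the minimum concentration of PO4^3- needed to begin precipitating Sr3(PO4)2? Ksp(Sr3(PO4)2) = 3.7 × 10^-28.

Sr3(PO4)2(s) ⇌ 3 Sr^2+(aq) + 2 PO4^3-(aq)
Ksp = [Sr^2+]^3[PO4^3-]^2
Precipitation begins when Q = Ksp. With [Sr^2+] = 8.9 × 10^-4 M:
3.7 × 10^-28 = (8.9 × 10^-4)^3 × [PO4^3-]^2
[PO4^3-] = (3.7 × 10^-28 / 7.05 x 10^-10)^(1/2) = 7.2 x 10^-10 M

[PO4^3-] ≈ 7.2 x 10^-10 M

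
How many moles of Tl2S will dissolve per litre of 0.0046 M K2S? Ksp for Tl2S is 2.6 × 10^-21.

3.8 × 10^-10 M

Tl2S(s) ⇌ 2 Tl^+ + S^2-
Ksp = [Tl^+]^2[S^2-]
Let s be the molar solubility in this solution. [Tl^+] = 2s, [S^2-] = 0.0046 + s ≈ 0.0046 (since S^2- from K2S dominates).
Ksp ≈ (2s)^2 × 0.0046
s = 3.8 × 10^-10 M
Check: s = 3.8 × 10^-10 ≪ 0.0046, so the approximation is valid.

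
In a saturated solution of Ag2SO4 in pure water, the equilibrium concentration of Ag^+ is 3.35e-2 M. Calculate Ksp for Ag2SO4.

Ag2SO4(s) ⇌ 2 Ag^+ + SO4^2-
Stoichiometry gives [SO4^2-] = (1/2)[Ag^+] = 1.675 × 10^-2 M.
Ksp = [Ag^+]^2[SO4^2-]
Ksp = (3.35 × 10^-2)^2 × 1.675 × 10^-2 = 1.88 x 10^-5

Ksp = 1.88 × 10^-5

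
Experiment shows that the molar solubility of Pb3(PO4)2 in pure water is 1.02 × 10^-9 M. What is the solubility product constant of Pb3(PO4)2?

Pb3(PO4)2(s) <=> 3 Pb^2+ + 2 PO4^3-
For each mole of Pb3(PO4)2 that dissolves: [Pb^2+] = 3s, [PO4^3-] = 2s.
Ksp = [Pb^2+]^3[PO4^3-]^2
So Ksp = (3s)^3 × (2s)^2 = 108s^5
With s = 1.02 × 10^-9: Ksp = 1.19 x 10^-43

1.19e-43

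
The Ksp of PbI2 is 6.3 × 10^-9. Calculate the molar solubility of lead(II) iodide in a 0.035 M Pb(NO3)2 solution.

PbI2(s) <=> Pb^2+ + 2 I^-
Ksp = [Pb^2+][I^-]^2
If s mol/L dissolves here, [Pb^2+] = 0.035 + s ≈ 0.035, [I^-] = 2s (since Pb^2+ from Pb(NO3)2 dominates).
Ksp ≈ 0.035 × (2s)^2
s = 2.1 x 10^-4 M
Check: s = 2.1 × 10^-4 ≪ 0.035, so the approximation is valid.

2.1 × 10^-4 M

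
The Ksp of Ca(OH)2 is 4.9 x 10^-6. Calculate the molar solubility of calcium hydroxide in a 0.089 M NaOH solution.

6.2 x 10^-4 M

Ca(OH)2(s) ⇌ Ca^2+ + 2 OH^-
Ksp = [Ca^2+][OH^-]^2
Let s be the molar solubility in this solution. [Ca^2+] = s, [OH^-] = 0.089 + 2s ≈ 0.089 (common-ion effect: OH^- is already 0.089 M).
Ksp ≈ s × (0.089)^2
s = 6.2 × 10^-4 M
Check: 2s = 1.2 × 10^-3 ≪ 0.089, so the approximation is valid.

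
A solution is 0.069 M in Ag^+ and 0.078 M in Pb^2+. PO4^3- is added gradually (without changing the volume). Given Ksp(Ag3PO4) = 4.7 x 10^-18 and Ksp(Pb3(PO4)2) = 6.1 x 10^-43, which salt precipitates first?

Pb3(PO4)2

Each salt begins to precipitate when Q = Ksp, i.e. when [PO4^3-] reaches its threshold.
For Ag3PO4: 4.7 x 10^-18 = (0.069)^3 × [PO4^3-]  ⇒  [PO4^3-] = 1.4 × 10^-14 M.
For Pb3(PO4)2: 6.1 x 10^-43 = (0.078)^3 × [PO4^3-]^2  ⇒  [PO4^3-] = 3.6 × 10^-20 M.
The salt with the lower threshold [PO4^3-] precipitates first: Pb3(PO4)2.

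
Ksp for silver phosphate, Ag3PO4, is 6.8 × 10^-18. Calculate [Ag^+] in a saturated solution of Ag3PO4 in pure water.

Ag3PO4(s) <=> 3 Ag^+(aq) + PO4^3-(aq)
Ksp = [Ag^+]^3[PO4^3-]
If s mol/L of Ag3PO4 dissolves, [Ag^+] = 3s and [PO4^3-] = s.
So Ksp = (3s)^3 × s = 27s^4
Solving, s = (6.8 × 10^-18/27)^(1/4) = 2.24 × 10^-5 M
[Ag^+] = 3s = 6.7 × 10^-5 M

6.7e-5 M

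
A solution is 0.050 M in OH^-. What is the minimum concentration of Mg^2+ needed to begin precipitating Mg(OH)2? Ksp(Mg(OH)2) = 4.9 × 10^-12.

Mg(OH)2(s) <=> Mg^2+ + 2 OH^-
Ksp = [Mg^2+][OH^-]^2
Precipitation begins when Q = Ksp. With [OH^-] = 0.050 M:
4.9 × 10^-12 = (0.050)^2 × [Mg^2+]
[Mg^2+] = (4.9 × 10^-12 / 2.50 x 10^-3) = 2.0 × 10^-9 M

[Mg^2+] = 2.0 × 10^-9 M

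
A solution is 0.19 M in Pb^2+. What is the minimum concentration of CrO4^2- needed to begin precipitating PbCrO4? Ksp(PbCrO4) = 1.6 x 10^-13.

PbCrO4(s) <=> Pb^2+ + CrO4^2-
Ksp = [Pb^2+][CrO4^2-]
Precipitation begins when Q = Ksp. With [Pb^2+] = 0.19 M:
1.6 x 10^-13 = (0.19) × [CrO4^2-]
[CrO4^2-] = (1.6 x 10^-13 / 1.9 × 10^-1) = 8.4 × 10^-13 M

8.4 × 10^-13 M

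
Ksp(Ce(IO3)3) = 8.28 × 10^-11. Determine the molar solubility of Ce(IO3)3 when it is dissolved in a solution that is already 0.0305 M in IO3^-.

Ce(IO3)3(s) ⇌ Ce^3+ + 3 IO3^-
Ksp = [Ce^3+][IO3^-]^3
Let s be the molar solubility in this solution. [Ce^3+] = s, [IO3^-] = 0.0305 + 3s ≈ 0.0305 (since the IO3^- already present dominates).
Ksp ≈ s × (0.0305)^3
s = 2.92 × 10^-6 M
Check: 3s = 8.8 × 10^-6 ≪ 0.0305, so the approximation is valid.

2.92e-6 M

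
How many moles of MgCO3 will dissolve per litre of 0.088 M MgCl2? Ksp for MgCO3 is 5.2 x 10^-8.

s = 5.9e-7 M

MgCO3(s) ⇌ Mg^2+ + CO3^2-
Ksp = [Mg^2+][CO3^2-]
Let s = moles of MgCO3 that dissolve per litre. [Mg^2+] = 0.088 + s ≈ 0.088, [CO3^2-] = s (since Mg^2+ from MgCl2 dominates).
Ksp ≈ 0.088 × s
s = 5.9 × 10^-7 M
Check: s = 5.9 x 10^-7 ≪ 0.088, so the approximation is valid.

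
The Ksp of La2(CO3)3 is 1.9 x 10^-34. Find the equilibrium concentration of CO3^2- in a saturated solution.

La2(CO3)3(s) ⇌ 2 La^3+(aq) + 3 CO3^2-(aq)
Ksp = [La^3+]^2[CO3^2-]^3
If s mol/L of La2(CO3)3 dissolves, [La^3+] = 2s and [CO3^2-] = 3s.
Ksp = (2s)^2(3s)^3 = 108s^5
s^5 = 1.9 x 10^-34 / 108, so s = 7.06 × 10^-8 M
[CO3^2-] = 3s = 2.1 × 10^-7 M

[CO3^2-] = 2.1e-7 M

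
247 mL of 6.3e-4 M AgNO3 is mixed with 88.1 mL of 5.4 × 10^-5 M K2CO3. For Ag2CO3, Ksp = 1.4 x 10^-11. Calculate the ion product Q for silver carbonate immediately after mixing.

Q ≈ 3.1e-12

Total volume = 247 + 88.1 = 335.1 mL.
[Ag^+] = 6.3 × 10^-4 × (247/335.1) = 4.64 x 10^-4 M
[CO3^2-] = 5.4 × 10^-5 × (88.1/335.1) = 1.42 x 10^-5 M
Ag2CO3(s) <=> 2 Ag^+ + CO3^2-, so Q = [Ag^+]^2[CO3^2-]
Q = (4.64 × 10^-4)^2(1.42 × 10^-5) = 3.1 × 10^-12
Q < Ksp, so no precipitate of Ag2CO3 forms.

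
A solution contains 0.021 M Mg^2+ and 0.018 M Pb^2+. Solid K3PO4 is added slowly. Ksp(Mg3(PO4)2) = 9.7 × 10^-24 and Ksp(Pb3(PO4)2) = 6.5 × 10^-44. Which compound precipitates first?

Each salt begins to precipitate when Q = Ksp, i.e. when [PO4^3-] reaches its threshold.
For Mg3(PO4)2: 9.7 × 10^-24 = (0.021)^3 × [PO4^3-]^2  ⇒  [PO4^3-] = 1.0 × 10^-9 M.
For Pb3(PO4)2: 6.5 × 10^-44 = (0.018)^3 × [PO4^3-]^2  ⇒  [PO4^3-] = 1.1 × 10^-19 M.
The salt with the lower threshold [PO4^3-] precipitates first: Pb3(PO4)2.

Pb3(PO4)2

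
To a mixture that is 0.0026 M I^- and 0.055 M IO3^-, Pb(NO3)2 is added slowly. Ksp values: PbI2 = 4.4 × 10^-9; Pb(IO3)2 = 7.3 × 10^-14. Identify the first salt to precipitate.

Precipitation of each salt starts when its ion product equals its Ksp.
For PbI2: 4.4 × 10^-9 = (0.0026)^2 × [Pb^2+]  ⇒  [Pb^2+] = 6.5 x 10^-4 M.
For Pb(IO3)2: 7.3 × 10^-14 = (0.055)^2 × [Pb^2+]  ⇒  [Pb^2+] = 2.4 x 10^-11 M.
The salt with the lower threshold [Pb^2+] precipitates first: Pb(IO3)2.

Pb(IO3)2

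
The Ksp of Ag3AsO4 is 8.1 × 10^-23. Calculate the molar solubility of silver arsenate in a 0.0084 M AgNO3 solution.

Ag3AsO4(s) ⇌ 3 Ag^+ + AsO4^3-
Ksp = [Ag^+]^3[AsO4^3-]
Let s be the molar solubility in this solution. [Ag^+] = 0.0084 + 3s ≈ 0.0084, [AsO4^3-] = s (Ksp is small, so little additional dissolves).
Ksp ≈ (0.0084)^3 × s
s = 1.4 × 10^-16 M
Check: 3s = 4.1 × 10^-16 ≪ 0.0084, so the approximation is valid.

s = 1.4 × 10^-16 M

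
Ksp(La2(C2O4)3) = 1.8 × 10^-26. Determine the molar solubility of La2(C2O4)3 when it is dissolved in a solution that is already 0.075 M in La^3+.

La2(C2O4)3(s) ⇌ 2 La^3+ + 3 C2O4^2-
Ksp = [La^3+]^2[C2O4^2-]^3
If s mol/L dissolves here, [La^3+] = 0.075 + 2s ≈ 0.075, [C2O4^2-] = 3s (common-ion effect: La^3+ is already 0.075 M).
Ksp ≈ (0.075)^2 × (3s)^3
s = 4.9 x 10^-9 M
Check: 2s = 9.8 × 10^-9 ≪ 0.075, so the approximation is valid.

s = 4.9 x 10^-9 M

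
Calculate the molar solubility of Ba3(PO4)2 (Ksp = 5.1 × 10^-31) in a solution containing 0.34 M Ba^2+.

s = 1.8e-15 M

Ba3(PO4)2(s) <=> 3 Ba^2+(aq) + 2 PO4^3-(aq)
Ksp = [Ba^2+]^3[PO4^3-]^2
Let s be the molar solubility in this solution. [Ba^2+] = 0.34 + 3s ≈ 0.34, [PO4^3-] = 2s (common-ion effect: Ba^2+ is already 0.34 M).
Ksp ≈ (0.34)^3 × (2s)^2
s = 1.8 × 10^-15 M
Check: 3s = 5.4 x 10^-15 ≪ 0.34, so the approximation is valid.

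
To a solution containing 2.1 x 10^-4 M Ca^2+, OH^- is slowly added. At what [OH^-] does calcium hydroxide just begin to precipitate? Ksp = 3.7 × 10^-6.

[OH^-] ≈ 1.3 × 10^-1 M

Ca(OH)2(s) ⇌ Ca^2+(aq) + 2 OH^-(aq)
Ksp = [Ca^2+][OH^-]^2
Precipitation begins when Q = Ksp. With [Ca^2+] = 2.1 x 10^-4 M:
3.7 × 10^-6 = (2.1 x 10^-4) × [OH^-]^2
[OH^-] = (3.7 × 10^-6 / 2.1 x 10^-4)^(1/2) = 1.3 × 10^-1 M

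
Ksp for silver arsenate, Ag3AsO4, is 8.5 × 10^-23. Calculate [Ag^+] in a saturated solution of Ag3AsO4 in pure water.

Ag3AsO4(s) ⇌ 3 Ag^+(aq) + AsO4^3-(aq)
Ksp = [Ag^+]^3[AsO4^3-]
If s mol/L of Ag3AsO4 dissolves, [Ag^+] = 3s and [AsO4^3-] = s.
Substituting: Ksp = (3s)^3s = 27s^4
s^4 = 8.5 × 10^-23 / 27, so s = 1.33 x 10^-6 M
[Ag^+] = 3s = 4.0 x 10^-6 M

[Ag^+] ≈ 4.0 × 10^-6 M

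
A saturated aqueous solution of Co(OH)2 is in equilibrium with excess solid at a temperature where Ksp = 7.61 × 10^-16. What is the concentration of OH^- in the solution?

[OH^-] = 1.15e-5 M

Co(OH)2(s) ⇌ Co^2+ + 2 OH^-
Ksp = [Co^2+][OH^-]^2
With molar solubility s: [Co^2+] = s, [OH^-] = 2s.
Ksp = s(2s)^2 = 4s^3
s = (7.61 × 10^-16 / 4)^(1/3) = 5.751 × 10^-6 M
[OH^-] = 2s = 1.15 x 10^-5 M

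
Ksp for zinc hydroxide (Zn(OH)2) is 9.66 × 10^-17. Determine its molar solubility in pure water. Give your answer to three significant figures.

s ≈ 2.89 × 10^-6 M

Zn(OH)2(s) ⇌ Zn^2+ + 2 OH^-
Ksp = [Zn^2+][OH^-]^2
If s mol/L of Zn(OH)2 dissolves, [Zn^2+] = s and [OH^-] = 2s.
So Ksp = s × (2s)^2 = 4s^3
s^3 = 9.66 × 10^-17 / 4, so s = 2.89 × 10^-6 M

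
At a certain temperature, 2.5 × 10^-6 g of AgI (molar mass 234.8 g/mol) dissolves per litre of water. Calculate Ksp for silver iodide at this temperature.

Molar solubility s = (2.5 x 10^-6 g/L) / (234.8 g/mol) = 1.06 × 10^-8 M.
AgI(s) ⇌ Ag^+ + I^-
If s mol/L of AgI dissolves, [Ag^+] = s and [I^-] = s.
Ksp = [Ag^+][I^-]
Ksp = (s)(s) = s^2
Ksp = (1.06 × 10^-8)^2 = 1.1 × 10^-16

1.1 × 10^-16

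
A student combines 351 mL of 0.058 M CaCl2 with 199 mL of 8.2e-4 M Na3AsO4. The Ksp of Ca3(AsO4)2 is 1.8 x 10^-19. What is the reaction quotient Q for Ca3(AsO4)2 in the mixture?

4.5 x 10^-12

Total volume = 351 + 199 = 550 mL.
[Ca^2+] = 5.8 × 10^-2 × (351/550) = 3.70 × 10^-2 M
[AsO4^3-] = 8.2 × 10^-4 × (199/550) = 2.97 × 10^-4 M
Ca3(AsO4)2(s) ⇌ 3 Ca^2+ + 2 AsO4^3-, so Q = [Ca^2+]^3[AsO4^3-]^2
Q = (3.70 x 10^-2)^3(2.97 × 10^-4)^2 = 4.5 x 10^-12
Q > Ksp, so Ca3(AsO4)2 will precipitate.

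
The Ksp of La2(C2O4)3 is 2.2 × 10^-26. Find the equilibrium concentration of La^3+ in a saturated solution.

La2(C2O4)3(s) ⇌ 2 La^3+ + 3 C2O4^2-
Ksp = [La^3+]^2[C2O4^2-]^3
Let s = molar solubility. Then [La^3+] = 2s and [C2O4^2-] = 3s.
So Ksp = (2s)^2 × (3s)^3 = 108s^5
s = (2.2 × 10^-26 / 108)^(1/5) = 2.90 × 10^-6 M
[La^3+] = 2s = 5.8 × 10^-6 M

5.8 × 10^-6 M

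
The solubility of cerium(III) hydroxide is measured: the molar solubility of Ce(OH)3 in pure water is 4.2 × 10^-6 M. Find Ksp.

Ce(OH)3(s) ⇌ Ce^3+ + 3 OH^-
With molar solubility s: [Ce^3+] = s, [OH^-] = 3s.
Ksp = [Ce^3+][OH^-]^3
So Ksp = s × (3s)^3 = 27s^4
Ksp = 27 × (4.2 × 10^-6)^4 = 8.4 x 10^-21

8.4 × 10^-21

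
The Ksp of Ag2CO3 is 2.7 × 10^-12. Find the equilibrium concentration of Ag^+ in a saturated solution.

Ag2CO3(s) <=> 2 Ag^+ + CO3^2-
Ksp = [Ag^+]^2[CO3^2-]
Let s = molar solubility. Then [Ag^+] = 2s and [CO3^2-] = s.
So Ksp = (2s)^2 × s = 4s^3
Solving, s = (2.7 × 10^-12/4)^(1/3) = 8.77 × 10^-5 M
[Ag^+] = 2s = 1.8 x 10^-4 M

[Ag^+] ≈ 1.8e-4 M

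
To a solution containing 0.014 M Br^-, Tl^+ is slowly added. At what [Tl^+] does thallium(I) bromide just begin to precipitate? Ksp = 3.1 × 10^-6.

TlBr(s) ⇌ Tl^+(aq) + Br^-(aq)
Ksp = [Tl^+][Br^-]
Precipitation begins when Q = Ksp. With [Br^-] = 0.014 M:
3.1 × 10^-6 = (0.014) × [Tl^+]
[Tl^+] = (3.1 × 10^-6 / 1.4 x 10^-2) = 2.2 × 10^-4 M

[Tl^+] ≈ 2.2 × 10^-4 M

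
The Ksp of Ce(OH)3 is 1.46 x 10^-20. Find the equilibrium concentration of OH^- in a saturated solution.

[OH^-] = 1.45e-5 M

Ce(OH)3(s) ⇌ Ce^3+ + 3 OH^-
Ksp = [Ce^3+][OH^-]^3
If s mol/L of Ce(OH)3 dissolves, [Ce^3+] = s and [OH^-] = 3s.
Substituting: Ksp = s(3s)^3 = 27s^4
Solving, s = (1.46 x 10^-20/27)^(1/4) = 4.822 × 10^-6 M
[OH^-] = 3s = 1.45 × 10^-5 M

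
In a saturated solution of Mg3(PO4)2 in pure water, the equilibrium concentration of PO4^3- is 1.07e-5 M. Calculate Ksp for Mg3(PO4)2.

Mg3(PO4)2(s) ⇌ 3 Mg^2+ + 2 PO4^3-
Stoichiometry gives [Mg^2+] = (3/2)[PO4^3-] = 1.605 × 10^-5 M.
Ksp = [Mg^2+]^3[PO4^3-]^2
Ksp = (1.605 x 10^-5)^3 × (1.07 × 10^-5)^2 = 4.73 × 10^-25

Ksp = 4.73e-25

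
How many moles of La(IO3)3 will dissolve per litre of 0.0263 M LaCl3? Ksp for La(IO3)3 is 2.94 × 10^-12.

s = 1.61 x 10^-4 M

La(IO3)3(s) <=> La^3+ + 3 IO3^-
Ksp = [La^3+][IO3^-]^3
If s mol/L dissolves here, [La^3+] = 0.0263 + s ≈ 0.0263, [IO3^-] = 3s (common-ion effect: La^3+ is already 0.0263 M).
Ksp ≈ 0.0263 × (3s)^3
s = 1.61 × 10^-4 M
Check: s = 1.6 × 10^-4 ≪ 0.0263, so the approximation is valid.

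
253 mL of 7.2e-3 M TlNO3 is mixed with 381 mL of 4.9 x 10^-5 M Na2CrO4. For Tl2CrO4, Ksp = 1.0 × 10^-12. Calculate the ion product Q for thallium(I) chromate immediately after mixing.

Total volume = 253 + 381 = 634 mL.
[Tl^+] = 7.2 × 10^-3 × (253/634) = 2.87 × 10^-3 M
[CrO4^2-] = 4.9 × 10^-5 × (381/634) = 2.94 × 10^-5 M
Tl2CrO4(s) ⇌ 2 Tl^+ + CrO4^2-, so Q = [Tl^+]^2[CrO4^2-]
Q = (2.87 × 10^-3)^2(2.94 × 10^-5) = 2.4 x 10^-10
Q > Ksp, so Tl2CrO4 will precipitate.

Q ≈ 2.4 × 10^-10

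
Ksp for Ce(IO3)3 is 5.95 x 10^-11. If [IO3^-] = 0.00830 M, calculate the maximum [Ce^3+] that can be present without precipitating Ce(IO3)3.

[Ce^3+] = 1.04 x 10^-4 M

Ce(IO3)3(s) ⇌ Ce^3+ + 3 IO3^-
Ksp = [Ce^3+][IO3^-]^3
Precipitation begins when Q = Ksp. With [IO3^-] = 0.00830 M:
5.95 x 10^-11 = (0.00830)^3 × [Ce^3+]
[Ce^3+] = (5.95 x 10^-11 / 5.718 × 10^-7) = 1.04 × 10^-4 M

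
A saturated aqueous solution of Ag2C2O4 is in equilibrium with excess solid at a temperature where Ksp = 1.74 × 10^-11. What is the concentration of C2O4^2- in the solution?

1.63 x 10^-4 M

Ag2C2O4(s) ⇌ 2 Ag^+ + C2O4^2-
Ksp = [Ag^+]^2[C2O4^2-]
With molar solubility s: [Ag^+] = 2s, [C2O4^2-] = s.
Ksp = (2s)^2s = 4s^3
s = (1.74 × 10^-11 / 4)^(1/3) = 1.632 × 10^-4 M
[C2O4^2-] = s = 1.63 × 10^-4 M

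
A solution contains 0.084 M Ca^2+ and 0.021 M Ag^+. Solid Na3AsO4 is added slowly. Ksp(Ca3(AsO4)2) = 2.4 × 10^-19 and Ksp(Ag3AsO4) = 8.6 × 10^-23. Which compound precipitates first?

Ag3AsO4

Each salt begins to precipitate when Q = Ksp, i.e. when [AsO4^3-] reaches its threshold.
For Ca3(AsO4)2: 2.4 × 10^-19 = (0.084)^3 × [AsO4^3-]^2  ⇒  [AsO4^3-] = 2.0 × 10^-8 M.
For Ag3AsO4: 8.6 × 10^-23 = (0.021)^3 × [AsO4^3-]  ⇒  [AsO4^3-] = 9.3 × 10^-18 M.
The salt with the lower threshold [AsO4^3-] precipitates first: Ag3AsO4.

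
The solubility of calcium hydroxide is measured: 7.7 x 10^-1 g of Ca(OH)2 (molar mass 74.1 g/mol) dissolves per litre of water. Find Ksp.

Ksp = 4.5e-6

Molar solubility s = (7.7 x 10^-1 g/L) / (74.1 g/mol) = 1.04 x 10^-2 M.
Ca(OH)2(s) ⇌ Ca^2+ + 2 OH^-
For each mole of Ca(OH)2 that dissolves: [Ca^2+] = s, [OH^-] = 2s.
Ksp = [Ca^2+][OH^-]^2
Substituting: Ksp = s(2s)^2 = 4s^3
With s = 1.04 x 10^-2: Ksp = 4.5 × 10^-6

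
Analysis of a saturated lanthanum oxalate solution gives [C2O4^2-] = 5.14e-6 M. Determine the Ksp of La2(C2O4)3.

La2(C2O4)3(s) <=> 2 La^3+ + 3 C2O4^2-
Stoichiometry gives [La^3+] = (2/3)[C2O4^2-] = 3.427 × 10^-6 M.
Ksp = [La^3+]^2[C2O4^2-]^3
Ksp = (3.427 × 10^-6)^2 × (5.14 × 10^-6)^3 = 1.59 × 10^-27

Ksp = 1.59 x 10^-27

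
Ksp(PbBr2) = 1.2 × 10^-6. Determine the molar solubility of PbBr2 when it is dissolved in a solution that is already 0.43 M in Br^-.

6.5 x 10^-6 M

PbBr2(s) ⇌ Pb^2+ + 2 Br^-
Ksp = [Pb^2+][Br^-]^2
If s mol/L dissolves here, [Pb^2+] = s, [Br^-] = 0.43 + 2s ≈ 0.43 (common-ion effect: Br^- is already 0.43 M).
Ksp ≈ s × (0.43)^2
s = 6.5 × 10^-6 M
Check: 2s = 1.3 × 10^-5 ≪ 0.43, so the approximation is valid.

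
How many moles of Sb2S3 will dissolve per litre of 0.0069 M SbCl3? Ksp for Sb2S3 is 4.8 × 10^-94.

s = 7.2 x 10^-31 M

Sb2S3(s) <=> 2 Sb^3+(aq) + 3 S^2-(aq)
Ksp = [Sb^3+]^2[S^2-]^3
Let s = moles of Sb2S3 that dissolve per litre. [Sb^3+] = 0.0069 + 2s ≈ 0.0069, [S^2-] = 3s (since Sb^3+ from SbCl3 dominates).
Ksp ≈ (0.0069)^2 × (3s)^3
s = 7.2 × 10^-31 M
Check: 2s = 1.4 x 10^-30 ≪ 0.0069, so the approximation is valid.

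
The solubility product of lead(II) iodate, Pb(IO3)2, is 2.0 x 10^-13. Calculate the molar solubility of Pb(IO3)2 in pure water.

s ≈ 3.7e-5 M

Pb(IO3)2(s) ⇌ Pb^2+ + 2 IO3^-
Ksp = [Pb^2+][IO3^-]^2
If s mol/L of Pb(IO3)2 dissolves, [Pb^2+] = s and [IO3^-] = 2s.
So Ksp = s × (2s)^2 = 4s^3
s = (2.0 x 10^-13 / 4)^(1/3) = 3.7 × 10^-5 M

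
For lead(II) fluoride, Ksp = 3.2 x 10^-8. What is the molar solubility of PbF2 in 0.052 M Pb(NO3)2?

PbF2(s) <=> Pb^2+(aq) + 2 F^-(aq)
Ksp = [Pb^2+][F^-]^2
Let s = moles of PbF2 that dissolve per litre. [Pb^2+] = 0.052 + s ≈ 0.052, [F^-] = 2s (common-ion effect: Pb^2+ is already 0.052 M).
Ksp ≈ 0.052 × (2s)^2
s = 3.9 × 10^-4 M
Check: s = 3.9 × 10^-4 ≪ 0.052, so the approximation is valid.

s ≈ 3.9 × 10^-4 M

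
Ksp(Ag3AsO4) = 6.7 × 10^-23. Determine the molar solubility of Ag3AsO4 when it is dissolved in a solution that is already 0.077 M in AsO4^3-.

Ag3AsO4(s) <=> 3 Ag^+ + AsO4^3-
Ksp = [Ag^+]^3[AsO4^3-]
Let s = moles of Ag3AsO4 that dissolve per litre. [Ag^+] = 3s, [AsO4^3-] = 0.077 + s ≈ 0.077 (common-ion effect: AsO4^3- is already 0.077 M).
Ksp ≈ (3s)^3 × 0.077
s = 3.2 × 10^-8 M
Check: s = 3.2 x 10^-8 ≪ 0.077, so the approximation is valid.

3.2e-8 M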